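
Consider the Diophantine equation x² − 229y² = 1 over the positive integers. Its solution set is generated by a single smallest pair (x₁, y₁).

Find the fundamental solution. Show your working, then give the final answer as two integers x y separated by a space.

√229 = [15; 7,1,1,7,30, …], period ℓ=5 (odd) → k=9
k=0  a_k=15  p_k/q_k = 15/1
…
k=2  a_k=1  p_k/q_k = 121/8
…
k=6  a_k=7  p_k/q_k = 362399/23948
…
k=8  a_k=1  p_k/q_k = 776325/51301
k=9  a_k=7  p_k/q_k = 5848201/386460
→ (5848201, 386460).  Check: 5848201²=34201454936401, 229·386460²=34201454936400, difference 1.

5848201 386460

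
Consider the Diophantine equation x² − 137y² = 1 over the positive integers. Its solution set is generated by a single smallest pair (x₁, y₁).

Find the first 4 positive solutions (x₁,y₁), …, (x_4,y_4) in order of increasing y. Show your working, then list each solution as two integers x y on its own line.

6083073 519712
74007554246657 6322892069952
900386710067742990849 76925228065277725280
10954236171143757109591351297 935883555725460013412300928

√137 → a₀=11, period (1,2,2,1,1,2,2,1,22); ℓ=9 odd so k=17
i=0: a=11 ⇒ p=11, q=1
…
i=2: a=2 ⇒ p=35, q=3
i=3: a=2 ⇒ p=82, q=7
i=4: a=1 ⇒ p=117, q=10
i=5: a=1 ⇒ p=199, q=17
i=6: a=2 ⇒ p=515, q=44
i=7: a=2 ⇒ p=1229, q=105
i=8: a=1 ⇒ p=1744, q=149
i=9: a=22 ⇒ p=39597, q=3383
…
i=11: a=2 ⇒ p=122279, q=10447
i=12: a=2 ⇒ p=285899, q=24426
…
i=15: a=2 ⇒ p=1796332, q=153471
i=16: a=2 ⇒ p=4286741, q=366241
i=17: a=1 ⇒ p=6083073, q=519712
→ (6083073, 519712).  Check: 6083073²=37003777123329, 137·519712²=37003777123328, difference 1.
(6083073+519712√137)^2 = 74007554246657 + 6322892069952√137
(6083073+519712√137)^3 = 900386710067742990849 + 76925228065277725280√137
(6083073+519712√137)^4 = 10954236171143757109591351297 + 935883555725460013412300928√137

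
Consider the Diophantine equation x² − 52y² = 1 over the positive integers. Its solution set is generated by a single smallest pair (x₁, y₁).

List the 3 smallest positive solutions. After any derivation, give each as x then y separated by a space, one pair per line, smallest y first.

√52 = [7; 4,1,2,1,4,14, …], period ℓ=6 (even) → k=5
a_0=7:  p_0=7·1+0=7,  q_0=7·0+1=1
a_1=4:  p_1=4·7+1=29,  q_1=4·1+0=4
a_2=1:  p_2=1·29+7=36,  q_2=1·4+1=5
a_3=2:  p_3=2·36+29=101,  q_3=2·5+4=14
a_4=1:  p_4=1·101+36=137,  q_4=1·14+5=19
a_5=4:  p_5=4·137+101=649,  q_5=4·19+14=90
→ (649, 90).  Check: 649²=421201, 52·90²=421200, difference 1.
(649+90√52)^2 = 842401 + 116820√52
(649+90√52)^3 = 1093435849 + 151632270√52

649 90
842401 116820
1093435849 151632270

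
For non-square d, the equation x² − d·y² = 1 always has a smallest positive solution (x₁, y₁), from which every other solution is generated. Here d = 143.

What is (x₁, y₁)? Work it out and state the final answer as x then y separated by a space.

12 1

√143 → a₀=11, period (1,22); ℓ=2 even so k=1
i=0: a=11 ⇒ p=11, q=1
i=1: a=1 ⇒ p=12, q=1
fundamental: x₁=12, y₁=1  (since 144 − 143·1 = 1)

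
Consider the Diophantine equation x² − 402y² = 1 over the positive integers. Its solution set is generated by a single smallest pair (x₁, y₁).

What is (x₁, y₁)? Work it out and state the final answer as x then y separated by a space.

√402 = [20; 20,40, …], period ℓ=2 (even) → k=1
k=0  a_k=20  p_k/q_k = 20/1
k=1  a_k=20  p_k/q_k = 401/20
(x₁, y₁) = (401, 20);  401² − 402·20² = 1 ✓

401 20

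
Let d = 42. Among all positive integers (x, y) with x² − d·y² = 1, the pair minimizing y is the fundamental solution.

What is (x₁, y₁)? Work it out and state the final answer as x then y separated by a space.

13 2

√42 = [6; 2,12, …], period ℓ=2 (even) → k=1
i=0: a=6 ⇒ p=6, q=1
i=1: a=2 ⇒ p=13, q=2
(x₁, y₁) = (13, 2);  13² − 42·2² = 1 ✓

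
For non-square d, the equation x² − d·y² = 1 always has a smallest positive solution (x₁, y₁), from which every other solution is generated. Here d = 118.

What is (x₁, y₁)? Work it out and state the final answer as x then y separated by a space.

√118 → a₀=10, period (1,6,3,2,10,2,3,6,1,20); ℓ=10 even so k=9
i=0: a=10 ⇒ p=10, q=1
i=1: a=1 ⇒ p=11, q=1
i=2: a=6 ⇒ p=76, q=7
i=3: a=3 ⇒ p=239, q=22
…
i=8: a=6 ⇒ p=264802, q=24377
i=9: a=1 ⇒ p=306917, q=28254
fundamental: x₁=306917, y₁=28254  (since 94198044889 − 118·798288516 = 1)

306917 28254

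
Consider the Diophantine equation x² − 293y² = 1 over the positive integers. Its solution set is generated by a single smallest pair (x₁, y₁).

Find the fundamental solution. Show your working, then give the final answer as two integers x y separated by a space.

12320649 719780

[17; 8,1,1,8,34] for √293; ℓ=5 ⇒ convergent index 9
k=0  a_k=17  p_k/q_k = 17/1
k=1  a_k=8  p_k/q_k = 137/8
k=2  a_k=1  p_k/q_k = 154/9
k=3  a_k=1  p_k/q_k = 291/17
…
k=5  a_k=34  p_k/q_k = 84679/4947
k=6  a_k=8  p_k/q_k = 679914/39721
…
k=8  a_k=1  p_k/q_k = 1444507/84389
k=9  a_k=8  p_k/q_k = 12320649/719780
→ (12320649, 719780).  Check: 12320649²=151798391781201, 293·719780²=151798391781200, difference 1.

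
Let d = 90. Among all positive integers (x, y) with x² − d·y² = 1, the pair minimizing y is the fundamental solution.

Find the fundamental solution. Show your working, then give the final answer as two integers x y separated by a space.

19 2

√90 = [9; 2,18, …], period ℓ=2 (even) → k=1
a_0=9:  p_0=9·1+0=9,  q_0=9·0+1=1
a_1=2:  p_1=2·9+1=19,  q_1=2·1+0=2
→ (19, 2).  Check: 19²=361, 90·2²=360, difference 1.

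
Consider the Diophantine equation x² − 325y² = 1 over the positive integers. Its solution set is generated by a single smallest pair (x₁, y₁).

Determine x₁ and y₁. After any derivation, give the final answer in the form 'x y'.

[18; 36] for √325; ℓ=1 ⇒ convergent index 1
a_0=18:  p_0=18·1+0=18,  q_0=18·0+1=1
a_1=36:  p_1=36·18+1=649,  q_1=36·1+0=36
(x₁, y₁) = (649, 36);  649² − 325·36² = 1 ✓

649 36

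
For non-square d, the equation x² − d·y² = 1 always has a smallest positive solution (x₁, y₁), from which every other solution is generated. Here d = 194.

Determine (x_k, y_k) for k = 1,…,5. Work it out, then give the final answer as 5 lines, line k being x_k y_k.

√194 = [13; 1,12,1,26, …], period ℓ=4 (even) → k=3
step 0: (13, 1)  from 13·(1,0) + (0,1)
step 1: (14, 1)  from 1·(13,1) + (1,0)
step 2: (181, 13)  from 12·(14,1) + (13,1)
step 3: (195, 14)  from 1·(181,13) + (14,1)
→ (195, 14).  Check: 195²=38025, 194·14²=38024, difference 1.
n=2: (195,14)∘(195,14) = (195·195+194·14·14, 195·14+14·195) = (76049,5460)
n=3: (76049,5460)∘(195,14) = (195·76049+194·14·5460, 195·5460+14·76049) = (29658915,2129386)
n=4: (29658915,2129386)∘(195,14) = (195·29658915+194·14·2129386, 195·2129386+14·29658915) = (11566900801,830455080)
n=5: (11566900801,830455080)∘(195,14) = (195·11566900801+194·14·830455080, 195·830455080+14·11566900801) = (4511061653475,323875351814)

195 14
76049 5460
29658915 2129386
11566900801 830455080
4511061653475 323875351814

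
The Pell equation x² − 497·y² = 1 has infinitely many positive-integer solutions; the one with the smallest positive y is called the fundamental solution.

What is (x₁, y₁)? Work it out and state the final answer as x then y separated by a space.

[22; 3,2,2,5,6,5,2,2,3,44] for √497; ℓ=10 ⇒ convergent index 9
step 0: (22, 1)  from 22·(1,0) + (0,1)
step 1: (67, 3)  from 3·(22,1) + (1,0)
step 2: (156, 7)  from 2·(67,3) + (22,1)
…
step 6: (65476, 2937)  from 5·(12685,569) + (2051,92)
step 7: (143637, 6443)  from 2·(65476,2937) + (12685,569)
step 8: (352750, 15823)  from 2·(143637,6443) + (65476,2937)
step 9: (1201887, 53912)  from 3·(352750,15823) + (143637,6443)
→ (1201887, 53912).  Check: 1201887²=1444532360769, 497·53912²=1444532360768, difference 1.

1201887 53912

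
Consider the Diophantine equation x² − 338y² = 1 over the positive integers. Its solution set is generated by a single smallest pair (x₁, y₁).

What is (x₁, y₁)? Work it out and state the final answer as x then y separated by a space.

114243 6214

√338 → a₀=18, period (2,1,1,2,36); ℓ=5 odd so k=9
i=0: a=18 ⇒ p=18, q=1
…
i=2: a=1 ⇒ p=55, q=3
i=3: a=1 ⇒ p=92, q=5
i=4: a=2 ⇒ p=239, q=13
i=5: a=36 ⇒ p=8696, q=473
…
i=8: a=1 ⇒ p=43958, q=2391
i=9: a=2 ⇒ p=114243, q=6214
(x₁, y₁) = (114243, 6214);  114243² − 338·6214² = 1 ✓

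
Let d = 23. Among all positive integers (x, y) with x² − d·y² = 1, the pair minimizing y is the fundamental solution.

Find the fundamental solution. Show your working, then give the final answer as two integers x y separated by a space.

24 5

d=23: √d = [4; 1,3,1,8] (ℓ=4, even), read p_3/q_3
k=0  a_k=4  p_k/q_k = 4/1
k=1  a_k=1  p_k/q_k = 5/1
k=2  a_k=3  p_k/q_k = 19/4
k=3  a_k=1  p_k/q_k = 24/5
fundamental: x₁=24, y₁=5  (since 576 − 23·25 = 1)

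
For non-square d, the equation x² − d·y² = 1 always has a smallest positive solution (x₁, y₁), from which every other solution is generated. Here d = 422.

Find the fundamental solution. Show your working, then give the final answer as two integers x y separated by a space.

7022501 341850

[20; 1,1,5,2,1,…,1,1,40] for √422; ℓ=14 ⇒ convergent index 13
a_0=20:  p_0=20·1+0=20,  q_0=20·0+1=1
a_1=1:  p_1=1·20+1=21,  q_1=1·1+0=1
a_2=1:  p_2=1·21+20=41,  q_2=1·1+1=2
…
a_4=2:  p_4=2·226+41=493,  q_4=2·11+2=24
a_5=1:  p_5=1·493+226=719,  q_5=1·24+11=35
…
a_7=20:  p_7=20·2650+719=53719,  q_7=20·129+35=2615
a_8=3:  p_8=3·53719+2650=163807,  q_8=3·2615+129=7974
a_9=1:  p_9=1·163807+53719=217526,  q_9=1·7974+2615=10589
a_10=2:  p_10=2·217526+163807=598859,  q_10=2·10589+7974=29152
a_11=5:  p_11=5·598859+217526=3211821,  q_11=5·29152+10589=156349
a_12=1:  p_12=1·3211821+598859=3810680,  q_12=1·156349+29152=185501
a_13=1:  p_13=1·3810680+3211821=7022501,  q_13=1·185501+156349=341850
→ (7022501, 341850).  Check: 7022501²=49315520295001, 422·341850²=49315520295000, difference 1.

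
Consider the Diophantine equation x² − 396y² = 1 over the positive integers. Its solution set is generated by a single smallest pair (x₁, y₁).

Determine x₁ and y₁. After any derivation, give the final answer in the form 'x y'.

199 10

√396 = [19; 1,8,1,38, …], period ℓ=4 (even) → k=3
a_0=19:  p_0=19·1+0=19,  q_0=19·0+1=1
a_1=1:  p_1=1·19+1=20,  q_1=1·1+0=1
a_2=8:  p_2=8·20+19=179,  q_2=8·1+1=9
a_3=1:  p_3=1·179+20=199,  q_3=1·9+1=10
(x₁, y₁) = (199, 10);  199² − 396·10² = 1 ✓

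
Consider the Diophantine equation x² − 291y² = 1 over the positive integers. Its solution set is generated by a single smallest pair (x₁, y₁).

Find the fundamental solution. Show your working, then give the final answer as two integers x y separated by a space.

290 17

√291 → a₀=17, period (17,34); ℓ=2 even so k=1
k=0  a_k=17  p_k/q_k = 17/1
k=1  a_k=17  p_k/q_k = 290/17
(x₁, y₁) = (290, 17);  290² − 291·17² = 1 ✓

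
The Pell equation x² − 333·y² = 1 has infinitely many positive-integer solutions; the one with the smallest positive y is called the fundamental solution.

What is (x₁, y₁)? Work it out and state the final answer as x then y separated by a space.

73 4

√333 → a₀=18, period (4,36); ℓ=2 even so k=1
a_0=18:  p_0=18·1+0=18,  q_0=18·0+1=1
a_1=4:  p_1=4·18+1=73,  q_1=4·1+0=4
→ (73, 4).  Check: 73²=5329, 333·4²=5328, difference 1.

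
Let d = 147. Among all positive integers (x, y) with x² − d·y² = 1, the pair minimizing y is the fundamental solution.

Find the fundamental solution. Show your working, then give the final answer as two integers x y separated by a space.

97 8

d=147: √d = [12; 8,24] (ℓ=2, even), read p_1/q_1
k=0  a_k=12  p_k/q_k = 12/1
k=1  a_k=8  p_k/q_k = 97/8
fundamental: x₁=97, y₁=8  (since 9409 − 147·64 = 1)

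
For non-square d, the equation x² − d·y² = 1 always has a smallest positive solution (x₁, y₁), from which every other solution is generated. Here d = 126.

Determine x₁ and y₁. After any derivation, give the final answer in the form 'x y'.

√126 → a₀=11, period (4,2,4,22); ℓ=4 even so k=3
k=0  a_k=11  p_k/q_k = 11/1
…
k=2  a_k=2  p_k/q_k = 101/9
k=3  a_k=4  p_k/q_k = 449/40
(x₁, y₁) = (449, 40);  449² − 126·40² = 1 ✓

449 40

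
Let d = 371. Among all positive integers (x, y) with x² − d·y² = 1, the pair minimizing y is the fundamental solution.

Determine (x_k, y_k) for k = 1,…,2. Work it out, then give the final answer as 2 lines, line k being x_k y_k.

1695 88
5746049 298320

[19; 3,1,4,1,3,38] for √371; ℓ=6 ⇒ convergent index 5
i=0: a=19 ⇒ p=19, q=1
i=1: a=3 ⇒ p=58, q=3
i=2: a=1 ⇒ p=77, q=4
i=3: a=4 ⇒ p=366, q=19
i=4: a=1 ⇒ p=443, q=23
i=5: a=3 ⇒ p=1695, q=88
fundamental: x₁=1695, y₁=88  (since 2873025 − 371·7744 = 1)
k=2:  x_2 = 1695·1695+371·88·88 = 5746049,  y_2 = 1695·88+88·1695 = 298320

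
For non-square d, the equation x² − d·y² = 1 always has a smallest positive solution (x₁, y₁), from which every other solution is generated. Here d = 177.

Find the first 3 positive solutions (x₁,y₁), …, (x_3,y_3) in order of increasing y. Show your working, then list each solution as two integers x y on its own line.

62423 4692
7793261857 585777432
972957569736599 73131969270780

[13; 3,3,2,8,2,3,3,26] for √177; ℓ=8 ⇒ convergent index 7
k=0  a_k=13  p_k/q_k = 13/1
…
k=5  a_k=2  p_k/q_k = 5468/411
k=6  a_k=3  p_k/q_k = 18985/1427
k=7  a_k=3  p_k/q_k = 62423/4692
→ (62423, 4692).  Check: 62423²=3896630929, 177·4692²=3896630928, difference 1.
(62423+4692√177)^2 = 7793261857 + 585777432√177
(62423+4692√177)^3 = 972957569736599 + 73131969270780√177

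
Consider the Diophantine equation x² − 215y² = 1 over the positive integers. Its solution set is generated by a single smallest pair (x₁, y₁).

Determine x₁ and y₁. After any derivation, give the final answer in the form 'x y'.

√215 → a₀=14, period (1,1,1,28); ℓ=4 even so k=3
a_0=14:  p_0=14·1+0=14,  q_0=14·0+1=1
…
a_2=1:  p_2=1·15+14=29,  q_2=1·1+1=2
a_3=1:  p_3=1·29+15=44,  q_3=1·2+1=3
→ (44, 3).  Check: 44²=1936, 215·3²=1935, difference 1.

44 3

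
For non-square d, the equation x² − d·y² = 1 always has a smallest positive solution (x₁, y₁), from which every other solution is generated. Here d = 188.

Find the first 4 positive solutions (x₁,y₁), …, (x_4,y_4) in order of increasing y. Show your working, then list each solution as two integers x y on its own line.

4607 336
42448897 3095904
391124132351 28525659120
3603817713033217 262835420035776

√188 = [13; 1,2,2,6,2,2,1,26, …], period ℓ=8 (even) → k=7
i=0: a=13 ⇒ p=13, q=1
i=1: a=1 ⇒ p=14, q=1
…
i=3: a=2 ⇒ p=96, q=7
…
i=5: a=2 ⇒ p=1330, q=97
i=6: a=2 ⇒ p=3277, q=239
i=7: a=1 ⇒ p=4607, q=336
fundamental: x₁=4607, y₁=336  (since 21224449 − 188·112896 = 1)
n=2: (4607,336)∘(4607,336) = (4607·4607+188·336·336, 4607·336+336·4607) = (42448897,3095904)
n=3: (42448897,3095904)∘(4607,336) = (4607·42448897+188·336·3095904, 4607·3095904+336·42448897) = (391124132351,28525659120)
n=4: (391124132351,28525659120)∘(4607,336) = (4607·391124132351+188·336·28525659120, 4607·28525659120+336·391124132351) = (3603817713033217,262835420035776)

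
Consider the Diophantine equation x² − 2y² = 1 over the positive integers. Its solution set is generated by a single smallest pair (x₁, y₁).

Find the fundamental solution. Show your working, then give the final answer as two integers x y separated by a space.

√2 = [1; 2, …], period ℓ=1 (odd) → k=1
k=0  a_k=1  p_k/q_k = 1/1
k=1  a_k=2  p_k/q_k = 3/2
fundamental: x₁=3, y₁=2  (since 9 − 2·4 = 1)

3 2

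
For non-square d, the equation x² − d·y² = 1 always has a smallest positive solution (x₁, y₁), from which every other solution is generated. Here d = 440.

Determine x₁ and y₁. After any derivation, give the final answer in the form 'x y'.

21 1

√440 = [20; 1,40, …], period ℓ=2 (even) → k=1
i=0: a=20 ⇒ p=20, q=1
i=1: a=1 ⇒ p=21, q=1
fundamental: x₁=21, y₁=1  (since 441 − 440·1 = 1)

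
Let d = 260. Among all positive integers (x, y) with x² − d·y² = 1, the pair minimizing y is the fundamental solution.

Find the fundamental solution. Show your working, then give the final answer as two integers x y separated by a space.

129 8

√260 = [16; 8,32, …], period ℓ=2 (even) → k=1
step 0: (16, 1)  from 16·(1,0) + (0,1)
step 1: (129, 8)  from 8·(16,1) + (1,0)
→ (129, 8).  Check: 129²=16641, 260·8²=16640, difference 1.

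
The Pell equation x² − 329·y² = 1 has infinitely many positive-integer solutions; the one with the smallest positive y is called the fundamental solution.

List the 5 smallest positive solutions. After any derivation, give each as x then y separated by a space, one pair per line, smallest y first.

2376415 131016
11294696504449 622696775280
53681772387237964255 2959571914453911384
255140338255224918953587201 14066342182173360946441440
1212638653869526969777790618564575 66854933113696055535160815363816

d=329: √d = [18; 7,4,2,1,1,4,1,1,2,4,7,36] (ℓ=12, even), read p_11/q_11
i=0: a=18 ⇒ p=18, q=1
i=1: a=7 ⇒ p=127, q=7
i=2: a=4 ⇒ p=526, q=29
…
i=4: a=1 ⇒ p=1705, q=94
i=5: a=1 ⇒ p=2884, q=159
i=6: a=4 ⇒ p=13241, q=730
i=7: a=1 ⇒ p=16125, q=889
…
i=9: a=2 ⇒ p=74857, q=4127
i=10: a=4 ⇒ p=328794, q=18127
i=11: a=7 ⇒ p=2376415, q=131016
→ (2376415, 131016).  Check: 2376415²=5647348252225, 329·131016²=5647348252224, difference 1.
k=2:  x_2 = 2376415·2376415+329·131016·131016 = 11294696504449,  y_2 = 2376415·131016+131016·2376415 = 622696775280
k=3:  x_3 = 2376415·11294696504449+329·131016·622696775280 = 53681772387237964255,  y_3 = 2376415·622696775280+131016·11294696504449 = 2959571914453911384
k=4:  x_4 = 2376415·53681772387237964255+329·131016·2959571914453911384 = 255140338255224918953587201,  y_4 = 2376415·2959571914453911384+131016·53681772387237964255 = 14066342182173360946441440
k=5:  x_5 = 2376415·255140338255224918953587201+329·131016·14066342182173360946441440 = 1212638653869526969777790618564575,  y_5 = 2376415·14066342182173360946441440+131016·255140338255224918953587201 = 66854933113696055535160815363816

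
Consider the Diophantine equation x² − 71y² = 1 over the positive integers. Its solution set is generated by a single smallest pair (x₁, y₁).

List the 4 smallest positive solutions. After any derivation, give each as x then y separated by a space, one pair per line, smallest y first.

[8; 2,2,1,7,1,2,2,16] for √71; ℓ=8 ⇒ convergent index 7
k=0  a_k=8  p_k/q_k = 8/1
k=1  a_k=2  p_k/q_k = 17/2
k=2  a_k=2  p_k/q_k = 42/5
k=3  a_k=1  p_k/q_k = 59/7
…
k=5  a_k=1  p_k/q_k = 514/61
k=6  a_k=2  p_k/q_k = 1483/176
k=7  a_k=2  p_k/q_k = 3480/413
fundamental: x₁=3480, y₁=413  (since 12110400 − 71·170569 = 1)
(x_2, y_2) = (3480·3480 + 71·413·413, 3480·413 + 413·3480) = (24220799, 2874480)
(x_3, y_3) = (3480·24220799 + 71·413·2874480, 3480·2874480 + 413·24220799) = (168576757560, 20006380387)
(x_4, y_4) = (3480·168576757560 + 71·413·20006380387, 3480·20006380387 + 413·168576757560) = (1173294208396801, 139244404619040)

3480 413
24220799 2874480
168576757560 20006380387
1173294208396801 139244404619040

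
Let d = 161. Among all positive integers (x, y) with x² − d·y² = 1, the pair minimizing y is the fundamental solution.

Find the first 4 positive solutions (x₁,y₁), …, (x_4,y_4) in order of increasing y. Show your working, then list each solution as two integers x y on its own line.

√161 = [12; 1,2,4,1,2,1,4,2,1,24, …], period ℓ=10 (even) → k=9
i=0: a=12 ⇒ p=12, q=1
…
i=2: a=2 ⇒ p=38, q=3
…
i=6: a=1 ⇒ p=774, q=61
i=7: a=4 ⇒ p=3667, q=289
i=8: a=2 ⇒ p=8108, q=639
i=9: a=1 ⇒ p=11775, q=928
fundamental: x₁=11775, y₁=928  (since 138650625 − 161·861184 = 1)
k=2:  x_2 = 11775·11775+161·928·928 = 277301249,  y_2 = 11775·928+928·11775 = 21854400
k=3:  x_3 = 11775·277301249+161·928·21854400 = 6530444402175,  y_3 = 11775·21854400+928·277301249 = 514671119072
k=4:  x_4 = 11775·6530444402175+161·928·514671119072 = 153791965393920001,  y_4 = 11775·514671119072+928·6530444402175 = 12120504832291200

11775 928
277301249 21854400
6530444402175 514671119072
153791965393920001 12120504832291200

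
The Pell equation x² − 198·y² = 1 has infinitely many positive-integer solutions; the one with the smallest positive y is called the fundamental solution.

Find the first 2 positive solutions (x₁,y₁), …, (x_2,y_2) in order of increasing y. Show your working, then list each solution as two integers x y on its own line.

√198 → a₀=14, period (14,28); ℓ=2 even so k=1
i=0: a=14 ⇒ p=14, q=1
i=1: a=14 ⇒ p=197, q=14
→ (197, 14).  Check: 197²=38809, 198·14²=38808, difference 1.
(x_2, y_2) = (197·197 + 198·14·14, 197·14 + 14·197) = (77617, 5516)

197 14
77617 5516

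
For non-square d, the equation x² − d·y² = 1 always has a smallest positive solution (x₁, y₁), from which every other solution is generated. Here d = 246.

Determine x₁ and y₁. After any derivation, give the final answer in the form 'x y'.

√246 → a₀=15, period (1,2,5,1,14,1,5,2,1,30); ℓ=10 even so k=9
step 0: (15, 1)  from 15·(1,0) + (0,1)
step 1: (16, 1)  from 1·(15,1) + (1,0)
step 2: (47, 3)  from 2·(16,1) + (15,1)
step 3: (251, 16)  from 5·(47,3) + (16,1)
step 4: (298, 19)  from 1·(251,16) + (47,3)
step 5: (4423, 282)  from 14·(298,19) + (251,16)
step 6: (4721, 301)  from 1·(4423,282) + (298,19)
step 7: (28028, 1787)  from 5·(4721,301) + (4423,282)
step 8: (60777, 3875)  from 2·(28028,1787) + (4721,301)
step 9: (88805, 5662)  from 1·(60777,3875) + (28028,1787)
→ (88805, 5662).  Check: 88805²=7886328025, 246·5662²=7886328024, difference 1.

88805 5662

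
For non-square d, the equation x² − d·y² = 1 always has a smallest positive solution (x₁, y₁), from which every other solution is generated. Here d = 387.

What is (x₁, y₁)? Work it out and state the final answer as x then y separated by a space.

d=387: √d = [19; 1,2,19,2,1,38] (ℓ=6, even), read p_5/q_5
i=0: a=19 ⇒ p=19, q=1
i=1: a=1 ⇒ p=20, q=1
i=2: a=2 ⇒ p=59, q=3
…
i=4: a=2 ⇒ p=2341, q=119
i=5: a=1 ⇒ p=3482, q=177
→ (3482, 177).  Check: 3482²=12124324, 387·177²=12124323, difference 1.

3482 177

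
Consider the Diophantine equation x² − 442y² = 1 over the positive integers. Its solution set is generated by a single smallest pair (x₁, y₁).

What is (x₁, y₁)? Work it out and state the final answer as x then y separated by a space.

√442 → a₀=21, period (42); ℓ=1 odd so k=1
a_0=21:  p_0=21·1+0=21,  q_0=21·0+1=1
a_1=42:  p_1=42·21+1=883,  q_1=42·1+0=42
(x₁, y₁) = (883, 42);  883² − 442·42² = 1 ✓

883 42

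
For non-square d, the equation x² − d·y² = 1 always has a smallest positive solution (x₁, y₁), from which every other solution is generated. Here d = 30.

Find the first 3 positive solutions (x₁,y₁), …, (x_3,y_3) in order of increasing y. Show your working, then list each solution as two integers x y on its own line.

11 2
241 44
5291 966

√30 = [5; 2,10, …], period ℓ=2 (even) → k=1
i=0: a=5 ⇒ p=5, q=1
i=1: a=2 ⇒ p=11, q=2
→ (11, 2).  Check: 11²=121, 30·2²=120, difference 1.
n=2: (11,2)∘(11,2) = (11·11+30·2·2, 11·2+2·11) = (241,44)
n=3: (241,44)∘(11,2) = (11·241+30·2·44, 11·44+2·241) = (5291,966)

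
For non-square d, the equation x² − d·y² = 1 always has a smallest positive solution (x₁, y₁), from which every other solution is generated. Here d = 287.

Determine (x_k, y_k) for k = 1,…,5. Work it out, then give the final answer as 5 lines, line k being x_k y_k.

288 17
165887 9792
95550624 5640175
55036993537 3248731008
31701212726688 1871263420433

d=287: √d = [16; 1,15,1,32] (ℓ=4, even), read p_3/q_3
a_0=16:  p_0=16·1+0=16,  q_0=16·0+1=1
…
a_2=15:  p_2=15·17+16=271,  q_2=15·1+1=16
a_3=1:  p_3=1·271+17=288,  q_3=1·16+1=17
→ (288, 17).  Check: 288²=82944, 287·17²=82943, difference 1.
k=2:  x_2 = 288·288+287·17·17 = 165887,  y_2 = 288·17+17·288 = 9792
k=3:  x_3 = 288·165887+287·17·9792 = 95550624,  y_3 = 288·9792+17·165887 = 5640175
k=4:  x_4 = 288·95550624+287·17·5640175 = 55036993537,  y_4 = 288·5640175+17·95550624 = 3248731008
k=5:  x_5 = 288·55036993537+287·17·3248731008 = 31701212726688,  y_5 = 288·3248731008+17·55036993537 = 1871263420433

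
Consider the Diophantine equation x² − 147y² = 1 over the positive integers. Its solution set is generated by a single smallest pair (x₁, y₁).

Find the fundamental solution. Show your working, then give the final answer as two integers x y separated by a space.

97 8

d=147: √d = [12; 8,24] (ℓ=2, even), read p_1/q_1
k=0  a_k=12  p_k/q_k = 12/1
k=1  a_k=8  p_k/q_k = 97/8
→ (97, 8).  Check: 97²=9409, 147·8²=9408, difference 1.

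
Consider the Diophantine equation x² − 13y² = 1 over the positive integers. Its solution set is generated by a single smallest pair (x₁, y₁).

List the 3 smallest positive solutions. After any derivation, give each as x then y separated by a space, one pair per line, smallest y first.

d=13: √d = [3; 1,1,1,1,6] (ℓ=5, odd), read p_9/q_9
step 0: (3, 1)  from 3·(1,0) + (0,1)
step 1: (4, 1)  from 1·(3,1) + (1,0)
step 2: (7, 2)  from 1·(4,1) + (3,1)
…
step 4: (18, 5)  from 1·(11,3) + (7,2)
step 5: (119, 33)  from 6·(18,5) + (11,3)
…
step 7: (256, 71)  from 1·(137,38) + (119,33)
step 8: (393, 109)  from 1·(256,71) + (137,38)
step 9: (649, 180)  from 1·(393,109) + (256,71)
→ (649, 180).  Check: 649²=421201, 13·180²=421200, difference 1.
(649+180√13)^2 = 842401 + 233640√13
(649+180√13)^3 = 1093435849 + 303264540√13

649 180
842401 233640
1093435849 303264540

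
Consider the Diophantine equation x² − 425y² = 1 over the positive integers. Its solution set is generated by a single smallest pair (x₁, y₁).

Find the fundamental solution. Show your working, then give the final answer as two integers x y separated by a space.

143649 6968

[20; 1,1,1,1,1,1,40] for √425; ℓ=7 ⇒ convergent index 13
a_0=20:  p_0=20·1+0=20,  q_0=20·0+1=1
…
a_2=1:  p_2=1·21+20=41,  q_2=1·1+1=2
a_3=1:  p_3=1·41+21=62,  q_3=1·2+1=3
a_4=1:  p_4=1·62+41=103,  q_4=1·3+2=5
a_5=1:  p_5=1·103+62=165,  q_5=1·5+3=8
a_6=1:  p_6=1·165+103=268,  q_6=1·8+5=13
a_7=40:  p_7=40·268+165=10885,  q_7=40·13+8=528
a_8=1:  p_8=1·10885+268=11153,  q_8=1·528+13=541
…
a_10=1:  p_10=1·22038+11153=33191,  q_10=1·1069+541=1610
a_11=1:  p_11=1·33191+22038=55229,  q_11=1·1610+1069=2679
a_12=1:  p_12=1·55229+33191=88420,  q_12=1·2679+1610=4289
a_13=1:  p_13=1·88420+55229=143649,  q_13=1·4289+2679=6968
→ (143649, 6968).  Check: 143649²=20635035201, 425·6968²=20635035200, difference 1.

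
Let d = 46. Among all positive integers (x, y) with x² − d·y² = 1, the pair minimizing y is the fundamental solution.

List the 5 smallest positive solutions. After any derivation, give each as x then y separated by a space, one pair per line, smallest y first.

√46 = [6; 1,3,1,1,2,6,2,1,1,3,1,12, …], period ℓ=12 (even) → k=11
k=0  a_k=6  p_k/q_k = 6/1
…
k=2  a_k=3  p_k/q_k = 27/4
…
k=6  a_k=6  p_k/q_k = 997/147
k=7  a_k=2  p_k/q_k = 2150/317
k=8  a_k=1  p_k/q_k = 3147/464
…
k=10  a_k=3  p_k/q_k = 19038/2807
k=11  a_k=1  p_k/q_k = 24335/3588
(x₁, y₁) = (24335, 3588);  24335² − 46·3588² = 1 ✓
(24335+3588√46)^2 = 1184384449 + 174627960√46
(24335+3588√46)^3 = 57643991108495 + 8499142809612√46
(24335+3588√46)^4 = 2805533046066067201 + 413653280369188080√46
(24335+3588√46)^5 = 136545293294391499564175 + 20132505147069241043988√46

24335 3588
1184384449 174627960
57643991108495 8499142809612
2805533046066067201 413653280369188080
136545293294391499564175 20132505147069241043988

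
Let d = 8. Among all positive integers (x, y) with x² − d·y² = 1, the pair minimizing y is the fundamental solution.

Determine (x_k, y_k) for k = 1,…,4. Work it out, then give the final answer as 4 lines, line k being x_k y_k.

3 1
17 6
99 35
577 204

d=8: √d = [2; 1,4] (ℓ=2, even), read p_1/q_1
k=0  a_k=2  p_k/q_k = 2/1
k=1  a_k=1  p_k/q_k = 3/1
fundamental: x₁=3, y₁=1  (since 9 − 8·1 = 1)
(3+1√8)^2 = 17 + 6√8
(3+1√8)^3 = 99 + 35√8
(3+1√8)^4 = 577 + 204√8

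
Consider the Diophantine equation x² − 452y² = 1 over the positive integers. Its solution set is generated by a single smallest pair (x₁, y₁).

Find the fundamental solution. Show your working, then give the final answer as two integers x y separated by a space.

1204353 56648

√452 → a₀=21, period (3,1,5,3,10,3,5,1,3,42); ℓ=10 even so k=9
i=0: a=21 ⇒ p=21, q=1
i=1: a=3 ⇒ p=64, q=3
i=2: a=1 ⇒ p=85, q=4
…
i=6: a=3 ⇒ p=49579, q=2332
…
i=8: a=1 ⇒ p=313483, q=14745
i=9: a=3 ⇒ p=1204353, q=56648
→ (1204353, 56648).  Check: 1204353²=1450466148609, 452·56648²=1450466148608, difference 1.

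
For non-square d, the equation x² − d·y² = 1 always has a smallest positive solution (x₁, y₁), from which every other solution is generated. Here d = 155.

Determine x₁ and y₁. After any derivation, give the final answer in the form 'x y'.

[12; 2,4,2,24] for √155; ℓ=4 ⇒ convergent index 3
k=0  a_k=12  p_k/q_k = 12/1
k=1  a_k=2  p_k/q_k = 25/2
k=2  a_k=4  p_k/q_k = 112/9
k=3  a_k=2  p_k/q_k = 249/20
→ (249, 20).  Check: 249²=62001, 155·20²=62000, difference 1.

249 20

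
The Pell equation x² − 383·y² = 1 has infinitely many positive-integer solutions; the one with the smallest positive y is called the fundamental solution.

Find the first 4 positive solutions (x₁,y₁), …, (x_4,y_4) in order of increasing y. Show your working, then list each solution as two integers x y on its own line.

18768 959
704475647 35997024
26443197867024 1351184291905
992571874432137217 50718053544949056

√383 → a₀=19, period (1,1,3,19,3,1,1,38); ℓ=8 even so k=7
step 0: (19, 1)  from 19·(1,0) + (0,1)
…
step 3: (137, 7)  from 3·(39,2) + (20,1)
step 4: (2642, 135)  from 19·(137,7) + (39,2)
step 5: (8063, 412)  from 3·(2642,135) + (137,7)
step 6: (10705, 547)  from 1·(8063,412) + (2642,135)
step 7: (18768, 959)  from 1·(10705,547) + (8063,412)
fundamental: x₁=18768, y₁=959  (since 352237824 − 383·919681 = 1)
(18768+959√383)^2 = 704475647 + 35997024√383
(18768+959√383)^3 = 26443197867024 + 1351184291905√383
(18768+959√383)^4 = 992571874432137217 + 50718053544949056√383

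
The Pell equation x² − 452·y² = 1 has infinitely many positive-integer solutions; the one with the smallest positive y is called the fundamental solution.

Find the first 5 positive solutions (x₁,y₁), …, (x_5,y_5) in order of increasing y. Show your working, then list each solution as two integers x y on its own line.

[21; 3,1,5,3,10,3,5,1,3,42] for √452; ℓ=10 ⇒ convergent index 9
a_0=21:  p_0=21·1+0=21,  q_0=21·0+1=1
…
a_2=1:  p_2=1·64+21=85,  q_2=1·3+1=4
…
a_4=3:  p_4=3·489+85=1552,  q_4=3·23+4=73
…
a_6=3:  p_6=3·16009+1552=49579,  q_6=3·753+73=2332
…
a_8=1:  p_8=1·263904+49579=313483,  q_8=1·12413+2332=14745
a_9=3:  p_9=3·313483+263904=1204353,  q_9=3·14745+12413=56648
(x₁, y₁) = (1204353, 56648);  1204353² − 452·56648² = 1 ✓
(x_2, y_2) = (1204353·1204353 + 452·56648·56648, 1204353·56648 + 56648·1204353) = (2900932297217, 136448377488)
(x_3, y_3) = (1204353·2900932297217 + 452·56648·136448377488, 1204353·136448377488 + 56648·2900932297217) = (6987493029899166849, 328664025545553880)
(x_4, y_4) = (1204353·6987493029899166849 + 452·56648·328664025545553880, 1204353·328664025545553880 + 56648·6987493029899166849) = (16830816386073401651890177, 791655010315592455701792)
(x_5, y_5) = (1204353·16830816386073401651890177 + 452·56648·791655010315592455701792, 1204353·791655010315592455701792 + 56648·16830816386073401651890177) = (40540488414026331506287881514113, 1906864173276900777578095047272)

1204353 56648
2900932297217 136448377488
6987493029899166849 328664025545553880
16830816386073401651890177 791655010315592455701792
40540488414026331506287881514113 1906864173276900777578095047272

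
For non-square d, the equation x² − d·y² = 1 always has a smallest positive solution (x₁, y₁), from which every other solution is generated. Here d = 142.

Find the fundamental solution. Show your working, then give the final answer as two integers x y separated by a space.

143 12

[11; 1,10,1,22] for √142; ℓ=4 ⇒ convergent index 3
i=0: a=11 ⇒ p=11, q=1
…
i=2: a=10 ⇒ p=131, q=11
i=3: a=1 ⇒ p=143, q=12
(x₁, y₁) = (143, 12);  143² − 142·12² = 1 ✓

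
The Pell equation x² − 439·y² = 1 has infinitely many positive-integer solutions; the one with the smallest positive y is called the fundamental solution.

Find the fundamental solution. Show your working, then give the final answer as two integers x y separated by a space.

440 21

√439 → a₀=20, period (1,19,1,40); ℓ=4 even so k=3
k=0  a_k=20  p_k/q_k = 20/1
k=1  a_k=1  p_k/q_k = 21/1
k=2  a_k=19  p_k/q_k = 419/20
k=3  a_k=1  p_k/q_k = 440/21
fundamental: x₁=440, y₁=21  (since 193600 − 439·441 = 1)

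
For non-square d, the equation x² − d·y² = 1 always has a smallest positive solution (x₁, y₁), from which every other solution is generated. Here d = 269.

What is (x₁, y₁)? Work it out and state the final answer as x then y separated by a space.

[16; 2,2,32] for √269; ℓ=3 ⇒ convergent index 5
step 0: (16, 1)  from 16·(1,0) + (0,1)
…
step 3: (2657, 162)  from 32·(82,5) + (33,2)
step 4: (5396, 329)  from 2·(2657,162) + (82,5)
step 5: (13449, 820)  from 2·(5396,329) + (2657,162)
fundamental: x₁=13449, y₁=820  (since 180875601 − 269·672400 = 1)

13449 820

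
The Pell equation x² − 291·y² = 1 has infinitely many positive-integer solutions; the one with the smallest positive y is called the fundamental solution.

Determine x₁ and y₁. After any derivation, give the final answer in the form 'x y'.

√291 = [17; 17,34, …], period ℓ=2 (even) → k=1
i=0: a=17 ⇒ p=17, q=1
i=1: a=17 ⇒ p=290, q=17
fundamental: x₁=290, y₁=17  (since 84100 − 291·289 = 1)

290 17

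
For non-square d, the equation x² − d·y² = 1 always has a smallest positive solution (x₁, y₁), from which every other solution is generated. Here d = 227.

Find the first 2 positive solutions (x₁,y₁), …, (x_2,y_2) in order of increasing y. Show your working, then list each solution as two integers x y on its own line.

d=227: √d = [15; 15,30] (ℓ=2, even), read p_1/q_1
step 0: (15, 1)  from 15·(1,0) + (0,1)
step 1: (226, 15)  from 15·(15,1) + (1,0)
(x₁, y₁) = (226, 15);  226² − 227·15² = 1 ✓
n=2: (226,15)∘(226,15) = (226·226+227·15·15, 226·15+15·226) = (102151,6780)

226 15
102151 6780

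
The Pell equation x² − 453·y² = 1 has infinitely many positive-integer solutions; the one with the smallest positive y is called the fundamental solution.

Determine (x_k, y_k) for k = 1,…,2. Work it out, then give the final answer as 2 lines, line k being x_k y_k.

d=453: √d = [21; 3,1,1,10,14,10,1,1,3,42] (ℓ=10, even), read p_9/q_9
i=0: a=21 ⇒ p=21, q=1
…
i=3: a=1 ⇒ p=149, q=7
…
i=6: a=10 ⇒ p=223565, q=10504
…
i=8: a=1 ⇒ p=469329, q=22051
i=9: a=3 ⇒ p=1653751, q=77700
→ (1653751, 77700).  Check: 1653751²=2734892370001, 453·77700²=2734892370000, difference 1.
n=2: (1653751,77700)∘(1653751,77700) = (1653751·1653751+453·77700·77700, 1653751·77700+77700·1653751) = (5469784740001,256992905400)

1653751 77700
5469784740001 256992905400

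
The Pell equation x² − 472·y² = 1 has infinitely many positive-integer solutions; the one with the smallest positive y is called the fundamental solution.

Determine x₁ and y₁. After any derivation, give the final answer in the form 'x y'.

306917 14127

√472 → a₀=21, period (1,2,1,1,1,…,2,1,42); ℓ=14 even so k=13
k=0  a_k=21  p_k/q_k = 21/1
…
k=3  a_k=1  p_k/q_k = 87/4
k=4  a_k=1  p_k/q_k = 152/7
…
k=6  a_k=4  p_k/q_k = 1108/51
k=7  a_k=5  p_k/q_k = 5779/266
k=8  a_k=4  p_k/q_k = 24224/1115
…
k=10  a_k=1  p_k/q_k = 54227/2496
k=11  a_k=1  p_k/q_k = 84230/3877
k=12  a_k=2  p_k/q_k = 222687/10250
k=13  a_k=1  p_k/q_k = 306917/14127
fundamental: x₁=306917, y₁=14127  (since 94198044889 − 472·199572129 = 1)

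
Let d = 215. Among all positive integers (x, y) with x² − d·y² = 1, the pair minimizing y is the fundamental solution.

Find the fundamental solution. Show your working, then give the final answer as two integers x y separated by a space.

√215 = [14; 1,1,1,28, …], period ℓ=4 (even) → k=3
a_0=14:  p_0=14·1+0=14,  q_0=14·0+1=1
…
a_2=1:  p_2=1·15+14=29,  q_2=1·1+1=2
a_3=1:  p_3=1·29+15=44,  q_3=1·2+1=3
fundamental: x₁=44, y₁=3  (since 1936 − 215·9 = 1)

44 3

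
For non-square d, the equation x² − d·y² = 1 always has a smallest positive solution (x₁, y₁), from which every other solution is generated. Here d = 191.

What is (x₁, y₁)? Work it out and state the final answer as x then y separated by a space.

8994000 650783

d=191: √d = [13; 1,4,1,1,3,…,4,1,26] (ℓ=16, even), read p_15/q_15
a_0=13:  p_0=13·1+0=13,  q_0=13·0+1=1
a_1=1:  p_1=1·13+1=14,  q_1=1·1+0=1
a_2=4:  p_2=4·14+13=69,  q_2=4·1+1=5
a_3=1:  p_3=1·69+14=83,  q_3=1·5+1=6
a_4=1:  p_4=1·83+69=152,  q_4=1·6+5=11
a_5=3:  p_5=3·152+83=539,  q_5=3·11+6=39
a_6=2:  p_6=2·539+152=1230,  q_6=2·39+11=89
a_7=2:  p_7=2·1230+539=2999,  q_7=2·89+39=217
a_8=13:  p_8=13·2999+1230=40217,  q_8=13·217+89=2910
a_9=2:  p_9=2·40217+2999=83433,  q_9=2·2910+217=6037
…
a_11=3:  p_11=3·207083+83433=704682,  q_11=3·14984+6037=50989
…
a_14=4:  p_14=4·1616447+911765=7377553,  q_14=4·116962+65973=533821
a_15=1:  p_15=1·7377553+1616447=8994000,  q_15=1·533821+116962=650783
→ (8994000, 650783).  Check: 8994000²=80892036000000, 191·650783²=80892035999999, difference 1.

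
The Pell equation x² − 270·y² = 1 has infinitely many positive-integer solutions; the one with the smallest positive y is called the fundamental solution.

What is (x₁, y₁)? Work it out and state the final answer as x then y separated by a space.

[16; 2,3,6,3,2,32] for √270; ℓ=6 ⇒ convergent index 5
a_0=16:  p_0=16·1+0=16,  q_0=16·0+1=1
a_1=2:  p_1=2·16+1=33,  q_1=2·1+0=2
…
a_3=6:  p_3=6·115+33=723,  q_3=6·7+2=44
a_4=3:  p_4=3·723+115=2284,  q_4=3·44+7=139
a_5=2:  p_5=2·2284+723=5291,  q_5=2·139+44=322
→ (5291, 322).  Check: 5291²=27994681, 270·322²=27994680, difference 1.

5291 322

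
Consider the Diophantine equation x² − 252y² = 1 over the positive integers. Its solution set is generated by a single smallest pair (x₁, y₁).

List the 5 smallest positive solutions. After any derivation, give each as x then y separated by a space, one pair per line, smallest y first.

127 8
32257 2032
8193151 516120
2081028097 131092448
528572943487 33296965672

√252 = [15; 1,6,1,30, …], period ℓ=4 (even) → k=3
i=0: a=15 ⇒ p=15, q=1
i=1: a=1 ⇒ p=16, q=1
i=2: a=6 ⇒ p=111, q=7
i=3: a=1 ⇒ p=127, q=8
→ (127, 8).  Check: 127²=16129, 252·8²=16128, difference 1.
n=2: (127,8)∘(127,8) = (127·127+252·8·8, 127·8+8·127) = (32257,2032)
n=3: (32257,2032)∘(127,8) = (127·32257+252·8·2032, 127·2032+8·32257) = (8193151,516120)
n=4: (8193151,516120)∘(127,8) = (127·8193151+252·8·516120, 127·516120+8·8193151) = (2081028097,131092448)
n=5: (2081028097,131092448)∘(127,8) = (127·2081028097+252·8·131092448, 127·131092448+8·2081028097) = (528572943487,33296965672)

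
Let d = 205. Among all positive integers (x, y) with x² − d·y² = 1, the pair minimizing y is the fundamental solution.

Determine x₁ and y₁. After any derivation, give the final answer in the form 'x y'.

39689 2772

√205 = [14; 3,6,1,4,1,6,3,28, …], period ℓ=8 (even) → k=7
a_0=14:  p_0=14·1+0=14,  q_0=14·0+1=1
a_1=3:  p_1=3·14+1=43,  q_1=3·1+0=3
a_2=6:  p_2=6·43+14=272,  q_2=6·3+1=19
…
a_4=4:  p_4=4·315+272=1532,  q_4=4·22+19=107
…
a_6=6:  p_6=6·1847+1532=12614,  q_6=6·129+107=881
a_7=3:  p_7=3·12614+1847=39689,  q_7=3·881+129=2772
fundamental: x₁=39689, y₁=2772  (since 1575216721 − 205·7683984 = 1)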